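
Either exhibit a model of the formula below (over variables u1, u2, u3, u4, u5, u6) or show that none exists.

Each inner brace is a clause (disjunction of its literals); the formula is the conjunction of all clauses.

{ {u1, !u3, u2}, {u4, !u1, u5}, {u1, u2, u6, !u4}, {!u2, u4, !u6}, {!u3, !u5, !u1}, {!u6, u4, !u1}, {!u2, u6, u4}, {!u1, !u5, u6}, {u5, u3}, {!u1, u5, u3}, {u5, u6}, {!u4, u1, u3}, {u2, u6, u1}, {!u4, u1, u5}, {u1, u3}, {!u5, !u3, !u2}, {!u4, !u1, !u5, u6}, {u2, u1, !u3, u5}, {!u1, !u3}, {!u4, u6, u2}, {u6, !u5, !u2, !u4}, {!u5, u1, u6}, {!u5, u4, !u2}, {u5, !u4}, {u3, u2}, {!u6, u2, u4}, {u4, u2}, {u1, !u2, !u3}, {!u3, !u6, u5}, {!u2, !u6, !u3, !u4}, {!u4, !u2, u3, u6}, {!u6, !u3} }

Try u5 = true.
Try u3 = false.
From the singleton clause (u1), u1 = true.
From the singleton clause (u6), u6 = true.
From the singleton clause (u4), u4 = true.
From the singleton clause (u2), u2 = true.
This assignment satisfies each clause.

u1=true; u2=true; u3=false; u4=true; u5=true; u6=true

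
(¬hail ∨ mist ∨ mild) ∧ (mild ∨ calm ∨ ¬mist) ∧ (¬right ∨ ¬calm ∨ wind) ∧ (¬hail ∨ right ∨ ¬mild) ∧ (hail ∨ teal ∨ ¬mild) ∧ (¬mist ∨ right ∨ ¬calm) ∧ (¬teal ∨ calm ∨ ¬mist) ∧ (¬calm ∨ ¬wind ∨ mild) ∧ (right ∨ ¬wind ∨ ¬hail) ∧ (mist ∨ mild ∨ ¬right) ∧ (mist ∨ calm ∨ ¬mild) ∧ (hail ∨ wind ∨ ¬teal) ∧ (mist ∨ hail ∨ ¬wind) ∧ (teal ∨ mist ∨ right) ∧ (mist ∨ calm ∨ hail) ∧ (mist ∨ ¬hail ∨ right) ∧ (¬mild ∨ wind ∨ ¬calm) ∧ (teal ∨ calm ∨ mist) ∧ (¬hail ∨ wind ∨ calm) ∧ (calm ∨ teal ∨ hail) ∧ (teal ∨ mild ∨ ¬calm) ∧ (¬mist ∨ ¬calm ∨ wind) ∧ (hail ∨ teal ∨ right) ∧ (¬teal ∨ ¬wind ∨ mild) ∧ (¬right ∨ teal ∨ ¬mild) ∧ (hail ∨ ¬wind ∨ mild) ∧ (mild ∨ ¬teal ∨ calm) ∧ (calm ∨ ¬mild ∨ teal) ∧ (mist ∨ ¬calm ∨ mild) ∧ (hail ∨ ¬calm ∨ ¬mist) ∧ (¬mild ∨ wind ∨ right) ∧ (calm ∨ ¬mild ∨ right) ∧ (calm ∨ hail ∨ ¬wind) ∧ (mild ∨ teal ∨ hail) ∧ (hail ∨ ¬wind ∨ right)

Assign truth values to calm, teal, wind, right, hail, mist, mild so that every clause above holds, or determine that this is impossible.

Case hail = True:
Case mist = False:
(mild) alone gives mild = True.
(right) alone gives right = True.
(calm) alone gives calm = True.
(wind) alone gives wind = True.
(teal) alone gives teal = True.
Every clause now holds.

calm ↦ True,  teal ↦ True,  wind ↦ True,  right ↦ True,  hail ↦ True,  mist ↦ False,  mild ↦ True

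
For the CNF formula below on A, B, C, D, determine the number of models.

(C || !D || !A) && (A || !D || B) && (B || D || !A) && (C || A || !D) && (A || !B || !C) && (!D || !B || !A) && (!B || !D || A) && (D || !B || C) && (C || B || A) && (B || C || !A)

There are 2^4 = 16 truth assignments over (A, B, C, D).
Check each against the 10 clauses (columns in the order A, B, C, D):
  F F F F  ✗ fails (C || B || A)
  F F F T  ✗ fails (A || !D || B)
  F F T F  ✓ satisfies all
  F F T T  ✗ fails (A || !D || B)
  F T F F  ✗ fails (D || !B || C)
  F T F T  ✗ fails (C || A || !D)
  F T T F  ✗ fails (A || !B || !C)
  F T T T  ✗ fails (A || !B || !C)
  T F F F  ✗ fails (B || D || !A)
  T F F T  ✗ fails (C || !D || !A)
  T F T F  ✗ fails (B || D || !A)
  T F T T  ✓ satisfies all
  T T F F  ✗ fails (D || !B || C)
  T T F T  ✗ fails (C || !D || !A)
  T T T F  ✓ satisfies all
  T T T T  ✗ fails (!D || !B || !A)
3 of the 16 rows are models.

3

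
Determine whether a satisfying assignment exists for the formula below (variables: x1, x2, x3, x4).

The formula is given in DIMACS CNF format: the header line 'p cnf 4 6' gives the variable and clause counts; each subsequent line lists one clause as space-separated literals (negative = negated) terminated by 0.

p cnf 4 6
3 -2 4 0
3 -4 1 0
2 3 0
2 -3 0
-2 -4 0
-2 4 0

Unsatisfiable

Suppose x2 = True.
From the singleton clause (¬x4), x4 = False.
That conflicts with the unit clause (x4).
Undo x2 and try x2 = False.
From the singleton clause (x3), x3 = True.
That conflicts with the unit clause (¬x3).
Both values of x2 lead to a conflict.
No assignment satisfies every clause.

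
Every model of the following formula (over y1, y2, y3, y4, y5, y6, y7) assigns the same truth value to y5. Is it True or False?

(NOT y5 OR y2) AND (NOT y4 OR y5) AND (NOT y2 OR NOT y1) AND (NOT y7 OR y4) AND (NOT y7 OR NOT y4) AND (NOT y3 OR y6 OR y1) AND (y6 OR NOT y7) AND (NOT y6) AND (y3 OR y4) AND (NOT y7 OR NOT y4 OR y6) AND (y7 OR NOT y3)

True

Suppose y5 = false.
(NOT y4) alone gives y4 = false.
(NOT y7) alone gives y7 = false.
(NOT y6) alone gives y6 = false.
(y3) alone gives y3 = true.
Now (NOT y3) is unsatisfied and unit — conflict.
So every satisfying assignment has y5 = True.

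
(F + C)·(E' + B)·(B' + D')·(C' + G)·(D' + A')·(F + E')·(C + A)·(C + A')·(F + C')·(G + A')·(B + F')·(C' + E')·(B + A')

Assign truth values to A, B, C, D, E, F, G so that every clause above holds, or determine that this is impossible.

Try F = 1.
(B) alone gives B = 1.
(D') alone gives D = 0.
Try C = 1.
(G) alone gives G = 1.
(E') alone gives E = 0.
No clause remains; A is free.

A ↦ 1,  B ↦ 1,  C ↦ 1,  D ↦ 0,  E ↦ 0,  F ↦ 1,  G ↦ 1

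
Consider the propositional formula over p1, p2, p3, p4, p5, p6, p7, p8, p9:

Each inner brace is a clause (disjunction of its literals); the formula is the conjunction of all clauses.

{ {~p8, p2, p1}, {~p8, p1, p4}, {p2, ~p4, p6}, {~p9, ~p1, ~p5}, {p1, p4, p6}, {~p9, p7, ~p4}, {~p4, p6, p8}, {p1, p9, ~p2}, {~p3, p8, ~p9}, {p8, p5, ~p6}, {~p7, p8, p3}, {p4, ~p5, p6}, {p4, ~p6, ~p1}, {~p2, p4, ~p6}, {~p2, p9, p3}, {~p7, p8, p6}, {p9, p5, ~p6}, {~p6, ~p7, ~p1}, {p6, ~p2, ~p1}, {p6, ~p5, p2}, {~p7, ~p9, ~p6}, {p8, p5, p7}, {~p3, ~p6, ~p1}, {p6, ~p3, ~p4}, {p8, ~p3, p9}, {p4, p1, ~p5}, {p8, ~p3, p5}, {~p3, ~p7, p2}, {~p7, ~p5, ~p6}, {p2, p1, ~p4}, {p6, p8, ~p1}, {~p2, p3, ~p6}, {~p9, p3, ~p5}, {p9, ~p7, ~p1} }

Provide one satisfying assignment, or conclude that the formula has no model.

p1: 1,  p2: 0,  p3: 0,  p4: 0,  p5: 0,  p6: 0,  p7: 1,  p8: 1,  p9: 1

Suppose p8 = 1.
Suppose p2 = 0.
(p1) alone gives p1 = 1.
Suppose p4 = 0.
(~p6) alone gives p6 = 0.
(~p5) alone gives p5 = 0.
Suppose p3 = 0.
Suppose p9 = 1.
All clauses hold; p7 can take either value.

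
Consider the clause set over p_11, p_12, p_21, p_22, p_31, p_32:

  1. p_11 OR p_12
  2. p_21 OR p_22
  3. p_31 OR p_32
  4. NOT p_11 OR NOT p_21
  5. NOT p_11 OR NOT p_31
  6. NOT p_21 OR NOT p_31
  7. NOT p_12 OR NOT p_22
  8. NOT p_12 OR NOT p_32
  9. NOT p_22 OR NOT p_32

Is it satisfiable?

Try p_11 = true.
(NOT p_21) alone gives p_21 = false.
(p_22) alone gives p_22 = true.
(NOT p_31) alone gives p_31 = false.
(p_32) alone gives p_32 = true.
That conflicts with the unit clause (NOT p_32).
That branch fails; take p_11 = false instead.
(p_12) alone gives p_12 = true.
(NOT p_22) alone gives p_22 = false.
(p_21) alone gives p_21 = true.
(NOT p_31) alone gives p_31 = false.
(p_32) alone gives p_32 = true.
That conflicts with the unit clause (NOT p_32).
Either choice for p_11 ends in contradiction.
No assignment satisfies every clause.

Unsatisfiable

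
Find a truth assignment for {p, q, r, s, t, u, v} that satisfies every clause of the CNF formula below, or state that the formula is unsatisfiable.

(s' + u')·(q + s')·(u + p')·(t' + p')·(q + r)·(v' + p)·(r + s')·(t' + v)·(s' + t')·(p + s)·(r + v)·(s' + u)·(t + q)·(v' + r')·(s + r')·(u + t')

p ↦ 1; q ↦ 1; r ↦ 0; s ↦ 0; t ↦ 0; u ↦ 1; v ↦ 1

Try s = 0.
(p) alone gives p = 1.
(u) alone gives u = 1.
(t') alone gives t = 0.
(q) alone gives q = 1.
(r') alone gives r = 0.
(v) alone gives v = 1.
Every clause now holds.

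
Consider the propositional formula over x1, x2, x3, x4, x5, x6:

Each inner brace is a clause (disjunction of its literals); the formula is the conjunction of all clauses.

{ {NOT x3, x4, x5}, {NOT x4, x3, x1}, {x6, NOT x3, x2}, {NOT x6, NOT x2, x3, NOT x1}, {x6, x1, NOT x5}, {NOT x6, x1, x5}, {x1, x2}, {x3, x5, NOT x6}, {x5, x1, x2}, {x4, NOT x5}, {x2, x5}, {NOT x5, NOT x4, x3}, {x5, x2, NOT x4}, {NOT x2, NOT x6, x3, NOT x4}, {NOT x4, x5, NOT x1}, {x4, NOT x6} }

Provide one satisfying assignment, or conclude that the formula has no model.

x1: true, x2: true, x3: false, x4: false, x5: false, x6: false

Suppose x1 = true.
Suppose x4 = false.
Unit clause (NOT x5) forces x5 = false.
Unit clause (NOT x3) forces x3 = false.
Unit clause (NOT x6) forces x6 = false.
Unit clause (x2) forces x2 = true.
This assignment satisfies each clause.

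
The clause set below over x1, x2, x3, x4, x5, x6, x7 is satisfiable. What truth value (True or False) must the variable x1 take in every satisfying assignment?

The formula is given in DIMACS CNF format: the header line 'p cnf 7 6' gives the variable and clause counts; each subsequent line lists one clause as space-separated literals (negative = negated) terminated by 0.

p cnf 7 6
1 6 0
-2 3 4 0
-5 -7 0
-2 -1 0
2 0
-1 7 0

False

Suppose x1 = True.
(¬x2) alone gives x2 = False.
That conflicts with the unit clause (x2).
So every satisfying assignment has x1 = False.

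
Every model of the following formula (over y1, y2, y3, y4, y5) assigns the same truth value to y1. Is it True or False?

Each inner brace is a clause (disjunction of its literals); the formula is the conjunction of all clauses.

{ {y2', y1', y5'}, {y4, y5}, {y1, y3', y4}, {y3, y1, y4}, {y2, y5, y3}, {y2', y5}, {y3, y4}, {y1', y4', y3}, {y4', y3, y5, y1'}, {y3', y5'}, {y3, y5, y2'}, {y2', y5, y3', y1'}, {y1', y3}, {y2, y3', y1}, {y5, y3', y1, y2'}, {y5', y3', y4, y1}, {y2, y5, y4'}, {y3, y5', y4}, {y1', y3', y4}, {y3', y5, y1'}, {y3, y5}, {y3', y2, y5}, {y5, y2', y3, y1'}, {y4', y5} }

Suppose y1 = 1.
(y3) alone gives y3 = 1.
(y5') alone gives y5 = 0.
But (y5) is also a unit clause — contradiction.
So every satisfying assignment has y1 = False.

False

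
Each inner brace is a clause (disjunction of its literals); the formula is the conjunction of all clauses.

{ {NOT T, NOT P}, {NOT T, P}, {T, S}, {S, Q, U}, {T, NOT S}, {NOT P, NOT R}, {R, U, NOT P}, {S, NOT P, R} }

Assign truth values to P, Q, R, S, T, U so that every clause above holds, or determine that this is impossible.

Try T = false.
Unit clause (S) forces S = true.
Now (NOT S) is unsatisfied and unit — conflict.
Backtrack on T: now try T = true.
Unit clause (NOT P) forces P = false.
Now (P) is unsatisfied and unit — conflict.
Either choice for T ends in contradiction.

UNSATISFIABLE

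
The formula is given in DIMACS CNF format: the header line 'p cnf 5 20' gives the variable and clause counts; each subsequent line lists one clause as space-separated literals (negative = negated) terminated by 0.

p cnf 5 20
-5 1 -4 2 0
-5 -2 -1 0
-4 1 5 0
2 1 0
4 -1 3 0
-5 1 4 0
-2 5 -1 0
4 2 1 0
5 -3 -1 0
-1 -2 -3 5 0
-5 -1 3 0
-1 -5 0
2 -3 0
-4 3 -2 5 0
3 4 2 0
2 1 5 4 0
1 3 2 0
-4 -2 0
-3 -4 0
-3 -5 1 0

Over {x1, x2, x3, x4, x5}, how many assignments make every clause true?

There are 2^5 = 32 truth assignments over (x1, x2, x3, x4, x5).
Split on x1. With x1 = True, the clauses containing x1 are satisfied and ¬x1 drops from the rest; 1 of the 2^4 = 16 assignments to the other variables satisfy what remains.
With x1 = False, by the same count on the reduced clause set, 2 assignments work.
(One model: x1=F, x2=T, x3=F, x4=F, x5=F.)
Total: 1 + 2 = 3.

3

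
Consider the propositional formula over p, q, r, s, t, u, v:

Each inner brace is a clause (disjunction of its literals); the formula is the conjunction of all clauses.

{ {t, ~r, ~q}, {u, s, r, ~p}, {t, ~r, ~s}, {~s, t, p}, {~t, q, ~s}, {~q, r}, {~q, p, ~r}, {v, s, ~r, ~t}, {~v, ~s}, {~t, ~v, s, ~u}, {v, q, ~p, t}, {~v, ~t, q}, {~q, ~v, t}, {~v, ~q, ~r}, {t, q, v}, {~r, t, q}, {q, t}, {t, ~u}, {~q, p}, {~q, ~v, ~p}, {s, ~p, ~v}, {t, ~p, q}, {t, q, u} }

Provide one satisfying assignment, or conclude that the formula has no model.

Try q = 1.
From the singleton clause (r), r = 1.
From the singleton clause (t), t = 1.
From the singleton clause (p), p = 1.
From the singleton clause (~v), v = 0.
From the singleton clause (s), s = 1.
All clauses hold; u can take either value.

p ↦ 1; q ↦ 1; r ↦ 1; s ↦ 1; t ↦ 1; u ↦ 1; v ↦ 0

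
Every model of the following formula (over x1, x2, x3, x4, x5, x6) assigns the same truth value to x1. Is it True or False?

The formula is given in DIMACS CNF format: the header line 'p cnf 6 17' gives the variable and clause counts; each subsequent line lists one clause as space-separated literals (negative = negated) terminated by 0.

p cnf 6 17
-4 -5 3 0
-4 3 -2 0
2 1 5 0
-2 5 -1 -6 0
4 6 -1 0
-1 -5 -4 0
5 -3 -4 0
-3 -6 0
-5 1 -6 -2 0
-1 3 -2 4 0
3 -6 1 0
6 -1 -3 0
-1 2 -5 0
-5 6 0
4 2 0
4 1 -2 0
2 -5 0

Suppose x1 = False.
Suppose x2 = True.
(x4) alone gives x4 = True.
(x3) alone gives x3 = True.
(x5) alone gives x5 = True.
(¬x6) alone gives x6 = False.
That conflicts with the unit clause (x6).
Undo x2 and try x2 = False.
(x5) alone gives x5 = True.
That conflicts with the unit clause (¬x5).
Both values of x2 lead to a conflict.
So every satisfying assignment has x1 = True.

True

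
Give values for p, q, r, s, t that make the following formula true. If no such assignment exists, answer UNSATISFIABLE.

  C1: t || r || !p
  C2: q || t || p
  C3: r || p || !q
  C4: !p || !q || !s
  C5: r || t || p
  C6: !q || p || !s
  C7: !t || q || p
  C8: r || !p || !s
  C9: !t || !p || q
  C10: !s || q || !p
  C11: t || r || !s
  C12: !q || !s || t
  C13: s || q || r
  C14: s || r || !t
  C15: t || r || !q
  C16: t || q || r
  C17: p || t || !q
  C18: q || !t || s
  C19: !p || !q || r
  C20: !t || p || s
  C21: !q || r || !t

p ↦ true,  q ↦ false,  r ↦ true,  s ↦ false,  t ↦ false

Branch on t: set t = false.
Branch on r: set r = true.
Branch on q: set q = false.
From the singleton clause (p), p = true.
From the singleton clause (!s), s = false.
Every clause now holds.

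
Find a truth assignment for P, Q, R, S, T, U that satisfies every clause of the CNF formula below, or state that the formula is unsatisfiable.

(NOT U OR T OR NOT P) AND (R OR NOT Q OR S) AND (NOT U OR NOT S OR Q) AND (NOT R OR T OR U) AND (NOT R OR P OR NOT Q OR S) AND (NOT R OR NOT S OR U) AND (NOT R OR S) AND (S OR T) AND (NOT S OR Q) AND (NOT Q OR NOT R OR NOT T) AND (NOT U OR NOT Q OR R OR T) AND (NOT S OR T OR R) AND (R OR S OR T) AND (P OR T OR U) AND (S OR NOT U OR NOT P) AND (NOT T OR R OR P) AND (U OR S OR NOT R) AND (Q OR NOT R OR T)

P: false; Q: true; R: true; S: true; T: false; U: true

Suppose R = true.
From the singleton clause (S), S = true.
From the singleton clause (U), U = true.
From the singleton clause (Q), Q = true.
From the singleton clause (NOT T), T = false.
From the singleton clause (NOT P), P = false.
All clauses are satisfied.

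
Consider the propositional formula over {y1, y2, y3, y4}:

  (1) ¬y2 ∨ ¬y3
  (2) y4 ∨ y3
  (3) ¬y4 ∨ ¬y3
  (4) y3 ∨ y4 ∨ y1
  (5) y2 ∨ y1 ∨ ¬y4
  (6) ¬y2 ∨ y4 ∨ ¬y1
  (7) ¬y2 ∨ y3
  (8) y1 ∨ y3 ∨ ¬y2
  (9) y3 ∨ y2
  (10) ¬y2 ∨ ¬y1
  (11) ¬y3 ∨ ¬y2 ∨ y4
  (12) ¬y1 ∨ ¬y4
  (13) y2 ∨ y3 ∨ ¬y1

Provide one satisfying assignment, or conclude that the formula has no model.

y1 ↦ True; y2 ↦ False; y3 ↦ True; y4 ↦ False

Suppose y2 = False.
The clause (y3) is unit, so y3 = True.
The clause (¬y4) is unit, so y4 = False.
No clause remains; y1 is free.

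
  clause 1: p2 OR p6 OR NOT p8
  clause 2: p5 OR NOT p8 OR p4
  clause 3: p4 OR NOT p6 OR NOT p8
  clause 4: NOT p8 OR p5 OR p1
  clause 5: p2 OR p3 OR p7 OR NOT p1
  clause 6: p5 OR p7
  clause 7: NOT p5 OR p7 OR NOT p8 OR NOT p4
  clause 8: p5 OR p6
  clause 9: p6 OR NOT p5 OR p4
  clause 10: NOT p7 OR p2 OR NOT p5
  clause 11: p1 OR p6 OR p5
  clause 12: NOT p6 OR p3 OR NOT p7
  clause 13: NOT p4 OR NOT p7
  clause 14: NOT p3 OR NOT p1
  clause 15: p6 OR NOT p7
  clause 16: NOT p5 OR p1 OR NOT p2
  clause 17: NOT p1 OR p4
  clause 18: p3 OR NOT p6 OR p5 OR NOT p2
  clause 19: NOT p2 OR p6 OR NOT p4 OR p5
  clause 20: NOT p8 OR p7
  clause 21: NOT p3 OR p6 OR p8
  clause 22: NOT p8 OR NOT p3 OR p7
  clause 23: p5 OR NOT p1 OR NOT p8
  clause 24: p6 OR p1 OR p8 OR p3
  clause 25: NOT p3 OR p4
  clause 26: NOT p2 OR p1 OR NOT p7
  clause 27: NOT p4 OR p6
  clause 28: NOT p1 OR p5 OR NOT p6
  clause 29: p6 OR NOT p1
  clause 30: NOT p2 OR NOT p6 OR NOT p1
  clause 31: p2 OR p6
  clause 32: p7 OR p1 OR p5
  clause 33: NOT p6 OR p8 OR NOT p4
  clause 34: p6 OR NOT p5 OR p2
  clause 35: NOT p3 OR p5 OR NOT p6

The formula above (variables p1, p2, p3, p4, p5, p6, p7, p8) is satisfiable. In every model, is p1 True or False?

False

Suppose p1 = true.
From the singleton clause (NOT p3), p3 = false.
From the singleton clause (p4), p4 = true.
From the singleton clause (NOT p7), p7 = false.
From the singleton clause (p2), p2 = true.
From the singleton clause (p5), p5 = true.
From the singleton clause (NOT p8), p8 = false.
From the singleton clause (p6), p6 = true.
But (NOT p6) is also a unit clause — contradiction.
So every satisfying assignment has p1 = False.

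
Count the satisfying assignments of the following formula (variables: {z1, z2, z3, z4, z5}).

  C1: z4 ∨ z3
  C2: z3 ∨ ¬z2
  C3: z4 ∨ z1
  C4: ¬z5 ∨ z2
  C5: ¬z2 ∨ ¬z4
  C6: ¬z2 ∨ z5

6

There are 2^5 = 32 truth assignments over (z1, z2, z3, z4, z5).
Split on z5. With z5 = True, the clauses containing z5 are satisfied and ¬z5 drops from the rest; 1 of the 2^4 = 16 assignments to the other variables satisfy what remains.
With z5 = False, by the same count on the reduced clause set, 5 assignments work.
Total: 1 + 5 = 6.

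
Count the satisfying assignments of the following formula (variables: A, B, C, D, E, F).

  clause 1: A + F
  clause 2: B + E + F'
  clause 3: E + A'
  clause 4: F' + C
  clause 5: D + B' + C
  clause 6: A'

6

There are 2^6 = 64 truth assignments over (A, B, C, D, E, F).
Split on C. With C = 1, the clauses containing C are satisfied and C' drops from the rest; 6 of the 2^5 = 32 assignments to the other variables satisfy what remains.
With C = 0, by the same count on the reduced clause set, 0 assignments work.
Total: 6 + 0 = 6.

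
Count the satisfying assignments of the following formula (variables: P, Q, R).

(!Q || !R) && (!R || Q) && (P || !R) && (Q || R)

2

There are 2^3 = 8 truth assignments over (P, Q, R).
Check each against the 4 clauses (columns in the order P, Q, R):
  F F F  ✗ fails (Q || R)
  F F T  ✗ fails (!R || Q)
  F T F  ✓ satisfies all
  F T T  ✗ fails (!Q || !R)
  T F F  ✗ fails (Q || R)
  T F T  ✗ fails (!R || Q)
  T T F  ✓ satisfies all
  T T T  ✗ fails (!Q || !R)
2 of the 8 rows are models.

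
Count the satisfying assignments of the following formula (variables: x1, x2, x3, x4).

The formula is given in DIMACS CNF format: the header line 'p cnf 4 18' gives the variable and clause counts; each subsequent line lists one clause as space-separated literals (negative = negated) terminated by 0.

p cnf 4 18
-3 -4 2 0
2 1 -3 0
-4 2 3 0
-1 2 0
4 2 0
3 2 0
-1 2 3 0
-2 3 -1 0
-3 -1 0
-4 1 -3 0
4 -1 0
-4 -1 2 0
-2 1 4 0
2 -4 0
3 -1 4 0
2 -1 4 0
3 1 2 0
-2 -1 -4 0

There are 2^4 = 16 truth assignments over (x1, x2, x3, x4).
Split on x4. With x4 = True, the clauses containing x4 are satisfied and ¬x4 drops from the rest; 1 of the 2^3 = 8 assignments to the other variables satisfy what remains.
With x4 = False, by the same count on the reduced clause set, 0 assignments work.
(One model: x1=F, x2=T, x3=F, x4=T.)
Total: 1 + 0 = 1.

1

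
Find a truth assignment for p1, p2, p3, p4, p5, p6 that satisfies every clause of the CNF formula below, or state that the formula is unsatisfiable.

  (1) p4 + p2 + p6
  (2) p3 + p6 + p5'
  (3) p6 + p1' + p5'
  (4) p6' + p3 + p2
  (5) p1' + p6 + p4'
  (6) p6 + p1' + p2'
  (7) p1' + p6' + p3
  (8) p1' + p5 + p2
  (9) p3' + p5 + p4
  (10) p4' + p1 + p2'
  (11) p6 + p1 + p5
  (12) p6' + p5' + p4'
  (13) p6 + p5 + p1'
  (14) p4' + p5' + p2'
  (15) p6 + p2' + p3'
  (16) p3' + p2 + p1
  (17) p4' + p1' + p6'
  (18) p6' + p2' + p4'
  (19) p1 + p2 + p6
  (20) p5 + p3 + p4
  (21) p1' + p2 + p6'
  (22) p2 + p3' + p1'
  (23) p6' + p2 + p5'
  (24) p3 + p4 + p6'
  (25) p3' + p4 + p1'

p1=0, p2=1, p3=1, p4=0, p5=1, p6=1

Branch on p4: set p4 = 0.
Branch on p2: set p2 = 1.
Branch on p6: set p6 = 1.
The clause (p3) is unit, so p3 = 1.
The clause (p5) is unit, so p5 = 1.
The clause (p1') is unit, so p1 = 0.
All clauses are satisfied.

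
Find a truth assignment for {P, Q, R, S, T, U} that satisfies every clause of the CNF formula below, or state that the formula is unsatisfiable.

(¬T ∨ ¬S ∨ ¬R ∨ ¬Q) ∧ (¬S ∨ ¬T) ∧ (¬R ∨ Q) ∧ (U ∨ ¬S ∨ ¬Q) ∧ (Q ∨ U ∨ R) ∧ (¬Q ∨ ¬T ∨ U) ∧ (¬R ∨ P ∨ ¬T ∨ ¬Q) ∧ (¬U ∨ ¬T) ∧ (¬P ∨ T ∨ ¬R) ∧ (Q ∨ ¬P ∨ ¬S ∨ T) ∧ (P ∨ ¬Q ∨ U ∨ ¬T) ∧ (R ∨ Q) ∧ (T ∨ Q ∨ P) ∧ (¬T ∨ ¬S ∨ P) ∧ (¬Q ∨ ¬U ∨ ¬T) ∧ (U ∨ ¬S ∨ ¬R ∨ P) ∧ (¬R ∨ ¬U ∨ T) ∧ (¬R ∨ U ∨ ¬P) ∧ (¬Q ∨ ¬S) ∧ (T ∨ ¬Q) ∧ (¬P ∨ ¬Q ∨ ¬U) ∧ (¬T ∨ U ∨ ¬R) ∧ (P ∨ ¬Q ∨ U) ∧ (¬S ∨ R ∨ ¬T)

Branch on S: set S = False.
Branch on R: set R = False.
(Q) alone gives Q = True.
(T) alone gives T = True.
(U) alone gives U = True.
That conflicts with the unit clause (¬U).
That branch fails; take R = True instead.
(Q) alone gives Q = True.
(T) alone gives T = True.
(U) alone gives U = True.
That conflicts with the unit clause (¬U).
Both values of R lead to a conflict.
That branch fails; take S = True instead.
(¬T) alone gives T = False.
(¬Q) alone gives Q = False.
(¬R) alone gives R = False.
That conflicts with the unit clause (R).
Both values of S lead to a conflict.

UNSATISFIABLE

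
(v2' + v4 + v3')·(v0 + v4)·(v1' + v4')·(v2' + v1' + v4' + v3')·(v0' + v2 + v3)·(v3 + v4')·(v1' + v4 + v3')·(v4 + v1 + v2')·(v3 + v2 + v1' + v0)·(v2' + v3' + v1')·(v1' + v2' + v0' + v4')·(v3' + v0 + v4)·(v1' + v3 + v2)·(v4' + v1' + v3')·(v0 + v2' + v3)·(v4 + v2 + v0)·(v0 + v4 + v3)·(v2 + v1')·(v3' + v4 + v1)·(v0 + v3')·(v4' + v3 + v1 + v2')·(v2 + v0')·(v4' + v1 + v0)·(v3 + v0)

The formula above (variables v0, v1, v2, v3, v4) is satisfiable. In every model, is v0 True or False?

Suppose v0 = 0.
The clause (v4) is unit, so v4 = 1.
The clause (v1') is unit, so v1 = 0.
But (v1) is also a unit clause — contradiction.
So every satisfying assignment has v0 = True.

True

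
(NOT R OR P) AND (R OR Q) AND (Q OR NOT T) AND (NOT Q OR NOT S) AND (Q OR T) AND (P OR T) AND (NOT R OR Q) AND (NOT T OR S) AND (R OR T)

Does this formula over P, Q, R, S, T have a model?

Suppose R = true.
From the singleton clause (P), P = true.
From the singleton clause (Q), Q = true.
From the singleton clause (NOT S), S = false.
From the singleton clause (NOT T), T = false.
Every clause now holds.
A satisfying assignment: P=true,  Q=true,  R=true,  S=false,  T=false.

Yes, satisfiable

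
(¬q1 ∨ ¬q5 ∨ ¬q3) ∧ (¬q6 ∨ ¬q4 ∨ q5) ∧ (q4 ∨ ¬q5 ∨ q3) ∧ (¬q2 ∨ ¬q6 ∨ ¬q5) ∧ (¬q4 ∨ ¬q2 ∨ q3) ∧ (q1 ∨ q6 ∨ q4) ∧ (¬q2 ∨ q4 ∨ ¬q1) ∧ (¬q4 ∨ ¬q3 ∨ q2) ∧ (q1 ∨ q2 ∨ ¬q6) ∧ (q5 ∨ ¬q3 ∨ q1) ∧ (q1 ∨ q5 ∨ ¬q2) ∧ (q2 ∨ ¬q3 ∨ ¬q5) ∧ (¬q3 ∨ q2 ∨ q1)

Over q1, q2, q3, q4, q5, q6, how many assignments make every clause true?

There are 2^6 = 64 truth assignments over (q1, q2, q3, q4, q5, q6).
Split on q4. With q4 = True, the clauses containing q4 are satisfied and ¬q4 drops from the rest; 7 of the 2^5 = 32 assignments to the other variables satisfy what remains.
With q4 = False, by the same count on the reduced clause set, 4 assignments work.
(One model: q1=F, q2=F, q3=F, q4=T, q5=F, q6=F.)
Total: 7 + 4 = 11.

11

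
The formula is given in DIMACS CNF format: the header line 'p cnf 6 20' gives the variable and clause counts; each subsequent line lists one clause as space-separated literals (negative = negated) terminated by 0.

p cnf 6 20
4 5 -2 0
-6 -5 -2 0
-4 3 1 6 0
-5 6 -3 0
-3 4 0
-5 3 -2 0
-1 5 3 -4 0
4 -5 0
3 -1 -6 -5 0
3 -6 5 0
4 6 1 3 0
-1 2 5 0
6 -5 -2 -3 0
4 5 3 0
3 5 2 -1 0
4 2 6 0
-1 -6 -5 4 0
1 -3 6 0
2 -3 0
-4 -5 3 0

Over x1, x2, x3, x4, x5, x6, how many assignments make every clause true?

3

There are 2^6 = 64 truth assignments over (x1, x2, x3, x4, x5, x6).
Split on x4. With x4 = True, the clauses containing x4 are satisfied and ¬x4 drops from the rest; 3 of the 2^5 = 32 assignments to the other variables satisfy what remains.
With x4 = False, by the same count on the reduced clause set, 0 assignments work.
(One model: x1=F, x2=T, x3=T, x4=T, x5=F, x6=T.)
Total: 3 + 0 = 3.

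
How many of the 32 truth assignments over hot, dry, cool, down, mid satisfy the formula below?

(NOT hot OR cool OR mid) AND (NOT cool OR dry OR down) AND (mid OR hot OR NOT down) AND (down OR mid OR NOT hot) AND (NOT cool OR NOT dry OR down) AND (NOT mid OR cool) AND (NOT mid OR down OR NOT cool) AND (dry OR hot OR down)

There are 2^5 = 32 truth assignments over (hot, dry, cool, down, mid).
Split on mid. With mid = true, the clauses containing mid are satisfied and NOT mid drops from the rest; 4 of the 2^4 = 16 assignments to the other variables satisfy what remains.
With mid = false, by the same count on the reduced clause set, 3 assignments work.
(One model: hot=F, dry=F, cool=T, down=T, mid=T.)
Total: 4 + 3 = 7.

7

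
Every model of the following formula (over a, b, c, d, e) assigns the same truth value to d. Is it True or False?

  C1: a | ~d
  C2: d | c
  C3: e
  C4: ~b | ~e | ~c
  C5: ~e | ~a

Suppose d = 1.
The clause (a) is unit, so a = 1.
The clause (e) is unit, so e = 1.
Now (~e) is unsatisfied and unit — conflict.
So every satisfying assignment has d = False.

False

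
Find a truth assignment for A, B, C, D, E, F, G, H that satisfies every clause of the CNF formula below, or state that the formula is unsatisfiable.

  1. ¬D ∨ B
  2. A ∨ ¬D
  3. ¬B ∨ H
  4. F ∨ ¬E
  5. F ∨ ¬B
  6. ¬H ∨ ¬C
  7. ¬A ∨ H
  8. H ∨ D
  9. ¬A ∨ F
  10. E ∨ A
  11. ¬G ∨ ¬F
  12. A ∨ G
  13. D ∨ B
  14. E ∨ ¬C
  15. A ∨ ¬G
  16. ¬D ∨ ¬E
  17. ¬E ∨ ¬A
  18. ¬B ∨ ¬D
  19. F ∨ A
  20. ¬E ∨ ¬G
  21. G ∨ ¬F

Suppose D = False.
From the singleton clause (H), H = True.
From the singleton clause (¬C), C = False.
From the singleton clause (B), B = True.
From the singleton clause (F), F = True.
From the singleton clause (¬G), G = False.
Now (G) is unsatisfied and unit — conflict.
So D must be the other value — set D = True.
From the singleton clause (B), B = True.
Now (¬B) is unsatisfied and unit — conflict.
Neither D = True nor D = False works.

UNSATISFIABLE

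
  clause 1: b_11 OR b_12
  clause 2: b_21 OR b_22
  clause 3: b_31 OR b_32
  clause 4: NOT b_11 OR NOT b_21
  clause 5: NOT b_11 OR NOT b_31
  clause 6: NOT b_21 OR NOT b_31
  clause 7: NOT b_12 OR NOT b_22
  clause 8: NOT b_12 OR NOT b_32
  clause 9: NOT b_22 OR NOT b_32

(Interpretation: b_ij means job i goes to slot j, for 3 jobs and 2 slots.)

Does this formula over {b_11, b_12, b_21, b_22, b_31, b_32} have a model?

No, unsatisfiable

Suppose b_11 = true.
(NOT b_21) alone gives b_21 = false.
(b_22) alone gives b_22 = true.
(NOT b_31) alone gives b_31 = false.
(b_32) alone gives b_32 = true.
But (NOT b_32) is also a unit clause — contradiction.
So b_11 must be the other value — set b_11 = false.
(b_12) alone gives b_12 = true.
(NOT b_22) alone gives b_22 = false.
(b_21) alone gives b_21 = true.
(NOT b_31) alone gives b_31 = false.
(b_32) alone gives b_32 = true.
But (NOT b_32) is also a unit clause — contradiction.
Neither b_11 = true nor b_11 = false works.
No assignment satisfies every clause.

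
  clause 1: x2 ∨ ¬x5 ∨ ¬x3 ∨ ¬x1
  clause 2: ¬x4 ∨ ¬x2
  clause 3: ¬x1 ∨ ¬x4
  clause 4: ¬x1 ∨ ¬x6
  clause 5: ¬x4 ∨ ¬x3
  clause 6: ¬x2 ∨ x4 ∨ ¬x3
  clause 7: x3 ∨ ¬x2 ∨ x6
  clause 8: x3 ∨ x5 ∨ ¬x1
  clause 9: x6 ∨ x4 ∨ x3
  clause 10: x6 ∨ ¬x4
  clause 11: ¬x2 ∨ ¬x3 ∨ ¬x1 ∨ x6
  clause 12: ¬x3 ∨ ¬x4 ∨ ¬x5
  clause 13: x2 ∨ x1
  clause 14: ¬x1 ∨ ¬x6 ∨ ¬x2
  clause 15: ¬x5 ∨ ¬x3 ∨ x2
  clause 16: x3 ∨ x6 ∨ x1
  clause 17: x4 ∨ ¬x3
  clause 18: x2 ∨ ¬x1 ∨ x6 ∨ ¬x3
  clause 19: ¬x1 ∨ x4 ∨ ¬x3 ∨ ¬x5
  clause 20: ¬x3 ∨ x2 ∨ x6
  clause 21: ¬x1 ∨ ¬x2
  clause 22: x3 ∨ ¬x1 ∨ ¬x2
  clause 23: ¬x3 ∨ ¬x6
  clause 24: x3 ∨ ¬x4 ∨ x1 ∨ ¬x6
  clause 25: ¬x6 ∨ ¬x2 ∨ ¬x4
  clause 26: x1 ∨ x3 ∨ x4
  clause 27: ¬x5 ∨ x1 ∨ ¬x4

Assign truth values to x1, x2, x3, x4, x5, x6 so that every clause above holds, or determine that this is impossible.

UNSATISFIABLE

Suppose x4 = False.
(¬x3) alone gives x3 = False.
(x6) alone gives x6 = True.
(¬x1) alone gives x1 = False.
That conflicts with the unit clause (x1).
That branch fails; take x4 = True instead.
(¬x2) alone gives x2 = False.
(¬x1) alone gives x1 = False.
That conflicts with the unit clause (x1).
Both values of x4 lead to a conflict.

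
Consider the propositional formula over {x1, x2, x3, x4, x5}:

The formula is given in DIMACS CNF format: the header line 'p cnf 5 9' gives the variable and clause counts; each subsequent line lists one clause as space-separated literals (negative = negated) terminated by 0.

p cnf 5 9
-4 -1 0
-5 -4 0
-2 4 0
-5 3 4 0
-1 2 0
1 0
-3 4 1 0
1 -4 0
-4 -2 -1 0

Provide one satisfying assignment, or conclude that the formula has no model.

(x1) alone gives x1 = True.
(¬x4) alone gives x4 = False.
(¬x2) alone gives x2 = False.
Now (x2) is unsatisfied and unit — conflict.

UNSATISFIABLE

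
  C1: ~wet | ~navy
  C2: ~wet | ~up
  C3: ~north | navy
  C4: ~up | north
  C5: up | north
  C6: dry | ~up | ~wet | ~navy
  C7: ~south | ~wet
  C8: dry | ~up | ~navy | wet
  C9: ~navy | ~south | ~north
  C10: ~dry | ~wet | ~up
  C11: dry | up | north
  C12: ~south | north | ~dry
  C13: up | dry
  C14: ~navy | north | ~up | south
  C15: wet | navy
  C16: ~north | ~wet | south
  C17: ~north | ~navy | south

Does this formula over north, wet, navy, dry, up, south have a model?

Unsatisfiable

Suppose wet = 0.
Unit clause (navy) forces navy = 1.
Suppose up = 0.
Unit clause (north) forces north = 1.
Unit clause (~south) forces south = 0.
But (south) is also a unit clause — contradiction.
Undo up and try up = 1.
Unit clause (north) forces north = 1.
Unit clause (dry) forces dry = 1.
Unit clause (~south) forces south = 0.
But (south) is also a unit clause — contradiction.
Either choice for up ends in contradiction.
Undo wet and try wet = 1.
Unit clause (~navy) forces navy = 0.
Unit clause (~up) forces up = 0.
Unit clause (~north) forces north = 0.
But (north) is also a unit clause — contradiction.
Either choice for wet ends in contradiction.
No assignment satisfies every clause.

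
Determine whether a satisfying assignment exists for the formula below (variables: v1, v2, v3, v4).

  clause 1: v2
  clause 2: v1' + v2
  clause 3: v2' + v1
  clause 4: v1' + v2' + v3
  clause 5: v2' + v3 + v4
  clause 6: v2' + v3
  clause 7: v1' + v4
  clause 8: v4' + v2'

From the singleton clause (v2), v2 = 1.
From the singleton clause (v1), v1 = 1.
From the singleton clause (v3), v3 = 1.
From the singleton clause (v4), v4 = 1.
But (v4') is also a unit clause — contradiction.
No assignment satisfies every clause.

Unsatisfiable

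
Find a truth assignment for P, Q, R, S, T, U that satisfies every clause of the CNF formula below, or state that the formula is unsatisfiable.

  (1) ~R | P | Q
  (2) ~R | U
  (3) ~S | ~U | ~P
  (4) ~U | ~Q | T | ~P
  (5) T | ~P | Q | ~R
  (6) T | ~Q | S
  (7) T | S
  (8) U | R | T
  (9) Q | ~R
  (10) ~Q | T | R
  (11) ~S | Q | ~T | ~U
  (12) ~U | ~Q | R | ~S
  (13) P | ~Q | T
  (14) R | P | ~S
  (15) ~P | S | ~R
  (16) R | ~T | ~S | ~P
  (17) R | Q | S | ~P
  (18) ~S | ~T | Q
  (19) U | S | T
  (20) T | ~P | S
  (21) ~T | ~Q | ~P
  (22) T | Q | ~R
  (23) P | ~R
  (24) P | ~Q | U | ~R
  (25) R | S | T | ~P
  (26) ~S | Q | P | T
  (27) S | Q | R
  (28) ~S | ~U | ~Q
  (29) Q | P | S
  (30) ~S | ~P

Suppose R = 0.
Suppose T = 1.
Suppose P = 0.
The clause (~S) is unit, so S = 0.
The clause (Q) is unit, so Q = 1.
Every clause is now satisfied; U is unconstrained.

P=0,  Q=1,  R=0,  S=0,  T=1,  U=0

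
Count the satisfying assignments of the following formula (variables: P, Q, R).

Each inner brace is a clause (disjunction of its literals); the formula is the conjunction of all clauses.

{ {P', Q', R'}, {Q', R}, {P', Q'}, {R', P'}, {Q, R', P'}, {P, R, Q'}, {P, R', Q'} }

There are 2^3 = 8 truth assignments over (P, Q, R).
Split on P. With P = 1, the clauses containing P are satisfied and P' drops from the rest; 1 of the 2^2 = 4 assignments to the other variables satisfy what remains.
With P = 0, by the same count on the reduced clause set, 2 assignments work.
(One model: P=F, Q=F, R=F.)
Total: 1 + 2 = 3.

3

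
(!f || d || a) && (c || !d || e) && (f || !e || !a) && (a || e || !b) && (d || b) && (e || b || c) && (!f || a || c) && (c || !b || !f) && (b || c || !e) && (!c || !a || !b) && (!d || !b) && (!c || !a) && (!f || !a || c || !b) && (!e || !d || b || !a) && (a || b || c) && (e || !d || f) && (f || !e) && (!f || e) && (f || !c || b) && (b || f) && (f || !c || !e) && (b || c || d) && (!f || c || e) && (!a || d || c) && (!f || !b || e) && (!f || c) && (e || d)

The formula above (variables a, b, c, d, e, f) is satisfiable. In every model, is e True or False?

Suppose e = false.
(!f) alone gives f = false.
(!d) alone gives d = false.
But (d) is also a unit clause — contradiction.
So every satisfying assignment has e = True.

True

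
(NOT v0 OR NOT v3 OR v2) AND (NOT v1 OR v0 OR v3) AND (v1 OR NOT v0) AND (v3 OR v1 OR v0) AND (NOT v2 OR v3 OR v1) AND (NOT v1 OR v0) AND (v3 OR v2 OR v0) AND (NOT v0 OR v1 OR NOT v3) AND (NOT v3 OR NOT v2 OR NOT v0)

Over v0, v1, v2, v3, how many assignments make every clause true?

4

There are 2^4 = 16 truth assignments over (v0, v1, v2, v3).
Check each against the 9 clauses (columns in the order v0, v1, v2, v3):
  F F F F  ✗ fails (v3 OR v1 OR v0)
  F F F T  ✓ satisfies all
  F F T F  ✗ fails (v3 OR v1 OR v0)
  F F T T  ✓ satisfies all
  F T F F  ✗ fails (NOT v1 OR v0 OR v3)
  F T F T  ✗ fails (NOT v1 OR v0)
  F T T F  ✗ fails (NOT v1 OR v0 OR v3)
  F T T T  ✗ fails (NOT v1 OR v0)
  T F F F  ✗ fails (v1 OR NOT v0)
  T F F T  ✗ fails (NOT v0 OR NOT v3 OR v2)
  T F T F  ✗ fails (v1 OR NOT v0)
  T F T T  ✗ fails (v1 OR NOT v0)
  T T F F  ✓ satisfies all
  T T F T  ✗ fails (NOT v0 OR NOT v3 OR v2)
  T T T F  ✓ satisfies all
  T T T T  ✗ fails (NOT v3 OR NOT v2 OR NOT v0)
4 of the 16 rows are models.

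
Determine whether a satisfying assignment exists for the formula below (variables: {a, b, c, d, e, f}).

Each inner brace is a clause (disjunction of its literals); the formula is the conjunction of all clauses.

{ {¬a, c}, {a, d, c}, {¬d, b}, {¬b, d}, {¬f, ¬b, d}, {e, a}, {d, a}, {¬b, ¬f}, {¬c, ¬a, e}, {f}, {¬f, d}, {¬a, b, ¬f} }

No

The clause (f) is unit, so f = True.
The clause (¬b) is unit, so b = False.
The clause (¬d) is unit, so d = False.
Now (d) is unsatisfied and unit — conflict.
No assignment satisfies every clause.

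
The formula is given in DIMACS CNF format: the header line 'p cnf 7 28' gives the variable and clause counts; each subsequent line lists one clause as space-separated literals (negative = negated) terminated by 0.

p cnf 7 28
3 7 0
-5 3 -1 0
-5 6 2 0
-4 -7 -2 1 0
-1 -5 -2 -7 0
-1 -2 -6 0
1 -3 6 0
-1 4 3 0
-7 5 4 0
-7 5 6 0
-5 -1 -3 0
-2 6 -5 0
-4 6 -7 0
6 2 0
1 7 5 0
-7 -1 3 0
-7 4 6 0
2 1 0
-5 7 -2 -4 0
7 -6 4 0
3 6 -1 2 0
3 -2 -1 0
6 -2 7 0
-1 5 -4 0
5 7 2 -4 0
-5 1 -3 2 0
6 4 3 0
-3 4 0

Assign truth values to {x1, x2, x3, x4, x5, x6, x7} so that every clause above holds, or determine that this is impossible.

x1 ↦ False; x2 ↦ True; x3 ↦ False; x4 ↦ False; x5 ↦ True; x6 ↦ True; x7 ↦ True

Try x3 = False.
Unit clause (x7) forces x7 = True.
Unit clause (¬x1) forces x1 = False.
Unit clause (x2) forces x2 = True.
Unit clause (¬x4) forces x4 = False.
Unit clause (x5) forces x5 = True.
Unit clause (x6) forces x6 = True.
Every clause now holds.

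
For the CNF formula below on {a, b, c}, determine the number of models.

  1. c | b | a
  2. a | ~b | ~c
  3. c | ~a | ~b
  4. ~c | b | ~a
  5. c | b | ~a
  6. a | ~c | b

2

There are 2^3 = 8 truth assignments over (a, b, c).
Check each against the 6 clauses (columns in the order a, b, c):
  F F F  ✗ fails (c | b | a)
  F F T  ✗ fails (a | ~c | b)
  F T F  ✓ satisfies all
  F T T  ✗ fails (a | ~b | ~c)
  T F F  ✗ fails (c | b | ~a)
  T F T  ✗ fails (~c | b | ~a)
  T T F  ✗ fails (c | ~a | ~b)
  T T T  ✓ satisfies all
2 of the 8 rows are models.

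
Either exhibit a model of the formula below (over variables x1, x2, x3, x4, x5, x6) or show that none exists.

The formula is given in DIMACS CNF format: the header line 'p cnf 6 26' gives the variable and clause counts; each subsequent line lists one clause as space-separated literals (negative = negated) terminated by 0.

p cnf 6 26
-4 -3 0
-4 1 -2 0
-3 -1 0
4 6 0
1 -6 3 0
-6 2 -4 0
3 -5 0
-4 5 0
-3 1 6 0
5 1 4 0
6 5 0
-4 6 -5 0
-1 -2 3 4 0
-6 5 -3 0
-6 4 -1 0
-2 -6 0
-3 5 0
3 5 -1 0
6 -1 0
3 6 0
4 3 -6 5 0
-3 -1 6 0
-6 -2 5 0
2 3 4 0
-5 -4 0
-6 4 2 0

UNSATISFIABLE

Branch on x4: set x4 = False.
The clause (x6) is unit, so x6 = True.
The clause (¬x1) is unit, so x1 = False.
The clause (x3) is unit, so x3 = True.
The clause (x5) is unit, so x5 = True.
The clause (¬x2) is unit, so x2 = False.
That conflicts with the unit clause (x2).
So x4 must be the other value — set x4 = True.
The clause (¬x3) is unit, so x3 = False.
The clause (¬x5) is unit, so x5 = False.
That conflicts with the unit clause (x5).
Either choice for x4 ends in contradiction.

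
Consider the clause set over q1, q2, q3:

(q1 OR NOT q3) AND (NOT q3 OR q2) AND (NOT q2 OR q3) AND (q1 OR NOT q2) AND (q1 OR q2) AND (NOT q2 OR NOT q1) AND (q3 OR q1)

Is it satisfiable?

Case q1 = true:
Unit clause (NOT q2) forces q2 = false.
Unit clause (NOT q3) forces q3 = false.
This assignment satisfies each clause.
A satisfying assignment: q1 ↦ true,  q2 ↦ false,  q3 ↦ false.

Yes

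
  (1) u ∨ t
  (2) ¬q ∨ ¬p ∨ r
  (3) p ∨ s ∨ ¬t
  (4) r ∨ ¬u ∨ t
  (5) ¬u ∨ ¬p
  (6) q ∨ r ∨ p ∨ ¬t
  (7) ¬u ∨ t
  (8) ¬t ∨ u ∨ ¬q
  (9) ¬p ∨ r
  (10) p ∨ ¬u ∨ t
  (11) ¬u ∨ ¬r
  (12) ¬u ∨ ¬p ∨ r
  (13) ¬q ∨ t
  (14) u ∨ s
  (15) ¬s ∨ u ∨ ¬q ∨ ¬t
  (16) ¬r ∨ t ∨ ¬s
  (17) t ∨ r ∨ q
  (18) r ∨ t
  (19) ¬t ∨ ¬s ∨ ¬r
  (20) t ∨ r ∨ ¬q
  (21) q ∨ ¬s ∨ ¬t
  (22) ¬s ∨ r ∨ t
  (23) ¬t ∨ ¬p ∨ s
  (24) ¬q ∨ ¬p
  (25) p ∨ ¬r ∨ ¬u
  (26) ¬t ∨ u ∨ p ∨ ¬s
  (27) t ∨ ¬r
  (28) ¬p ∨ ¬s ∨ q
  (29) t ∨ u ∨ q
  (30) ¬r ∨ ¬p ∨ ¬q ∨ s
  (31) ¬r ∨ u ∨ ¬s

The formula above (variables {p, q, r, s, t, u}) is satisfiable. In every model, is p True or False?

False

Suppose p = True.
(¬u) alone gives u = False.
(t) alone gives t = True.
(¬q) alone gives q = False.
(r) alone gives r = True.
(s) alone gives s = True.
That conflicts with the unit clause (¬s).
So every satisfying assignment has p = False.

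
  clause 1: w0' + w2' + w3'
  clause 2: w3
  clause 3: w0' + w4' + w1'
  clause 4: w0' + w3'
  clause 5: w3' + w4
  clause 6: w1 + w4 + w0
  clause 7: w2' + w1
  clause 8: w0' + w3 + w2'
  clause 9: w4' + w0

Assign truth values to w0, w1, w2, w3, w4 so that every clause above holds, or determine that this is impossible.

UNSATISFIABLE

Unit clause (w3) forces w3 = 1.
Unit clause (w0') forces w0 = 0.
Unit clause (w4) forces w4 = 1.
That conflicts with the unit clause (w4').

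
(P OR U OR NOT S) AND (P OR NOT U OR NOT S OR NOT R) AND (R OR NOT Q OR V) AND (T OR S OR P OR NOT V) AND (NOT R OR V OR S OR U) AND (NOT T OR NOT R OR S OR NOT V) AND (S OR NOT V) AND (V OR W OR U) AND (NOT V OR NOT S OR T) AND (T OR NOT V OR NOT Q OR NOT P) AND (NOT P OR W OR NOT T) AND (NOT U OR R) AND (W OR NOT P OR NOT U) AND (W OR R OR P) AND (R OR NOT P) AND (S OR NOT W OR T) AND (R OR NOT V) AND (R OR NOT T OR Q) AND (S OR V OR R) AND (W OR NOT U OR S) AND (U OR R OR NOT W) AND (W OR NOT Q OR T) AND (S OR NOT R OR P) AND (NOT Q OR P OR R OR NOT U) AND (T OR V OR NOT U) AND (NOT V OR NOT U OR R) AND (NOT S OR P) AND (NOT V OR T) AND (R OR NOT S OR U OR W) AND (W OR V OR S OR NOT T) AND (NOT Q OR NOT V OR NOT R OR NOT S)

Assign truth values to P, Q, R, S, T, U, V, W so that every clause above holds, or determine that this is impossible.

P=true; Q=false; R=true; S=true; T=false; U=false; V=false; W=true

Try S = true.
The clause (P) is unit, so P = true.
The clause (R) is unit, so R = true.
Try V = false.
Try W = true.
Try T = false.
The clause (NOT U) is unit, so U = false.
No clause remains; Q is free.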